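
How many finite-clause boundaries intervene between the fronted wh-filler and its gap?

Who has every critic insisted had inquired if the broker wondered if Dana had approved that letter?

1

"who" is extracted from the subject of "inquired".
Boundaries crossed, outermost first: [Ø] — 1 in total.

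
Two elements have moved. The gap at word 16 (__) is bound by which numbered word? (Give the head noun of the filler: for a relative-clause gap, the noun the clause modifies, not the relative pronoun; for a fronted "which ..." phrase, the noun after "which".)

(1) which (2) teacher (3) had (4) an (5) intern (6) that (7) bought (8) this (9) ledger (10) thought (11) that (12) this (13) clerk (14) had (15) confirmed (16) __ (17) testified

2

The marked gap is the subject of "testified".
Its filler is the fronted wh-phrase "which teacher", at word 2.
(The other dependency links word 5 to a gap after word 6.)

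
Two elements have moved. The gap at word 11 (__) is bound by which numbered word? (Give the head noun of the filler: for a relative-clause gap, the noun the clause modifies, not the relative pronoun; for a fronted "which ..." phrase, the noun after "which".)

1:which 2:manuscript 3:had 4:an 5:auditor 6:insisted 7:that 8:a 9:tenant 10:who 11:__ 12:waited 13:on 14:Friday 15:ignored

9

The marked gap is inside the relative clause, the subject of "waited".
Its filler is the head noun "tenant" (via "who"), at word 9.
(The other dependency links word 2 to a gap after word 15.)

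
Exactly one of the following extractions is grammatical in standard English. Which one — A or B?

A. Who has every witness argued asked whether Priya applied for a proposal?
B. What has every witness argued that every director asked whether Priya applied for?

In B, the wh-phrase is extracted from inside a wh-island (introduced by "whether"), which blocks movement.
In A, the extraction path crosses only that-complement boundaries, which are transparent.
So A is grammatical.

A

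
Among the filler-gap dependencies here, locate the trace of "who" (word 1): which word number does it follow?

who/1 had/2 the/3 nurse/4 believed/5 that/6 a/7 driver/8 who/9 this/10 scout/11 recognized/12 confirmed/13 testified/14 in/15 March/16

The displaced element is "who" (word 1).
It is linked across 2 clause boundaries (that → Ø).
It functions as the subject of "testified", so the gap sits immediately after word 13 ("confirmed").
Base order: The nurse had believed that a driver who this scout recognized confirmed that who testified in March.

13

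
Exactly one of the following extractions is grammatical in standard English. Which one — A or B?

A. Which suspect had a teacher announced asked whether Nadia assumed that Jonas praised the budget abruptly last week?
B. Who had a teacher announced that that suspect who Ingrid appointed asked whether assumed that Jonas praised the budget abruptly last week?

In B, the wh-phrase is extracted from inside a wh-island (introduced by "whether"), which blocks movement.
In A, the extraction path crosses only that-complement boundaries, which are transparent.
So A is grammatical.

A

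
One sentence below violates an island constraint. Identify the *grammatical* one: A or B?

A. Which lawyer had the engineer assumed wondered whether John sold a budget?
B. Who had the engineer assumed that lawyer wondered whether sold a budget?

A

In B, the wh-phrase is extracted from inside a wh-island (introduced by "whether"), which blocks movement.
In A, the extraction path crosses only that-complement boundaries, which are transparent.
So A is grammatical.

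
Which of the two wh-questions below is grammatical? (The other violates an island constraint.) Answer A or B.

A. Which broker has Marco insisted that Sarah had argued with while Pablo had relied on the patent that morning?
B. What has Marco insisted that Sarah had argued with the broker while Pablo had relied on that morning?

A

In B, the wh-phrase is extracted from inside an adjunct island (introduced by "while"), which blocks movement.
In A, the extraction path crosses only that-complement boundaries, which are transparent.
So A is grammatical.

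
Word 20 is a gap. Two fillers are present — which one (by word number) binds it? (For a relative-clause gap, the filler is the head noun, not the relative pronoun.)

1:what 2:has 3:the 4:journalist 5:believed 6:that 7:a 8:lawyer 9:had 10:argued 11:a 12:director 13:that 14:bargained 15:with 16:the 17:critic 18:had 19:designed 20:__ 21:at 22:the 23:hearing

1

The marked gap is the direct object of "designed".
Its filler is the fronted wh-phrase "what", at word 1.
(The other dependency links word 12 to a gap after word 13.)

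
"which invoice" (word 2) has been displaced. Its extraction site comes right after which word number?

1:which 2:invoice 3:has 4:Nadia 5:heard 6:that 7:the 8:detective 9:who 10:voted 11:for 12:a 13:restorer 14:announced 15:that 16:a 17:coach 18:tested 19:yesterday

The displaced element is "which invoice" (word 2).
It is linked across 2 clause boundaries (that → that).
It functions as the direct object of "tested", so the gap sits immediately after word 18 ("tested").
Base order: Nadia has heard that the detective who voted for a restorer announced that a coach tested which invoice yesterday.

18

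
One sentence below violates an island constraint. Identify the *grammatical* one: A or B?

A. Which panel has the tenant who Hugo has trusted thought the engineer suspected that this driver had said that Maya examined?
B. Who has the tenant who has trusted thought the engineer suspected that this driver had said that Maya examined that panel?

In B, the wh-phrase is extracted from inside a complex-NP island (relative clause) (introduced by "who"), which blocks movement.
In A, the extraction path crosses only that-complement boundaries, which are transparent.
So A is grammatical.

A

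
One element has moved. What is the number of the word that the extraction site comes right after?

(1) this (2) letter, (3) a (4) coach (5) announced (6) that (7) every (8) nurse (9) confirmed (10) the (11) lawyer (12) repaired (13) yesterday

12

The displaced element is "this letter" (word 2).
It is linked across 2 clause boundaries (that → Ø).
It functions as the direct object of "repaired", so the gap sits immediately after word 12 ("repaired").
Base order: A coach announced that every nurse confirmed the lawyer repaired this letter yesterday.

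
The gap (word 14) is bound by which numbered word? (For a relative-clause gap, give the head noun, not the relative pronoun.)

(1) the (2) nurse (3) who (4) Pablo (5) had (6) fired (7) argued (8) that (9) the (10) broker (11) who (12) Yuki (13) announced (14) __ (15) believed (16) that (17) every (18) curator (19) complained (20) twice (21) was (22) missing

10

The gap at 14 is the subject of "believed", inside a relative clause.
The relative pronoun is "who" (word 11); it is bound by the head noun immediately before it.
Its filler is the head noun "broker", at word 10.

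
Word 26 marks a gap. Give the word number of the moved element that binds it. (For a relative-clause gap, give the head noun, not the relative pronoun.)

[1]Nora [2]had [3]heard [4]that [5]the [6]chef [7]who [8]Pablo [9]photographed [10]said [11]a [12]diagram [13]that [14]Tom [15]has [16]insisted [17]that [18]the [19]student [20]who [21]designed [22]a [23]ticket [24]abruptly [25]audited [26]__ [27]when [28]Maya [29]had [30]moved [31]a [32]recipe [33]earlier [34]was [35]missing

12

The gap at 26 is the object of "audited", inside a relative clause.
The relative pronoun is "that" (word 13); it is bound by the head noun immediately before it.
Its filler is the head noun "diagram", at word 12.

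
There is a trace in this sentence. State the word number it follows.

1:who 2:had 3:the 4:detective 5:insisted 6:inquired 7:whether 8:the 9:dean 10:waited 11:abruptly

The displaced element is "who" (word 1).
It is linked across 1 clause boundary (Ø).
It functions as the subject of "inquired", so the gap sits immediately after word 5 ("insisted").
Base order: The detective had insisted that who inquired whether the dean waited abruptly.

5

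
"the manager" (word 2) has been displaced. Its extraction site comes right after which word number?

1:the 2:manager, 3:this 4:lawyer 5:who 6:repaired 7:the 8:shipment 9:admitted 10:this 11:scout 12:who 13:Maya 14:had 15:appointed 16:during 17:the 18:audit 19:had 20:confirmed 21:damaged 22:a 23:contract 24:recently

The displaced element is "the manager" (word 2).
It is linked across 2 clause boundaries (Ø → Ø).
It functions as the subject of "damaged", so the gap sits immediately after word 20 ("confirmed").
Base order: This lawyer who repaired the shipment admitted this scout who Maya had appointed during the audit had confirmed that the manager damaged a contract recently.

20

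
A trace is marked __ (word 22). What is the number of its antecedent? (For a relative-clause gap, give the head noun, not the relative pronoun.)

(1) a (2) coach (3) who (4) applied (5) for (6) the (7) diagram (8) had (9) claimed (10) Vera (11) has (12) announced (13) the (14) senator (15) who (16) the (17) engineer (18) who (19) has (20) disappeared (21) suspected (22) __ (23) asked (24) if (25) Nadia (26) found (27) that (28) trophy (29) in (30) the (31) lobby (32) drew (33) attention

The gap at 22 is the subject of "asked", inside a relative clause.
The relative pronoun is "who" (word 15); it is bound by the head noun immediately before it.
Its filler is the head noun "senator", at word 14.

14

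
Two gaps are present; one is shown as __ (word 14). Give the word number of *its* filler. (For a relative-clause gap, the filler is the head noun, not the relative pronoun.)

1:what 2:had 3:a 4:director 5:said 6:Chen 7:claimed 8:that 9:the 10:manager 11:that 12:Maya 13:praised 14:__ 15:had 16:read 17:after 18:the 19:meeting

10

The marked gap is inside the relative clause, the direct object of "praised".
Its filler is the head noun "manager" (via "that"), at word 10.
(The other dependency links word 1 to a gap after word 16.)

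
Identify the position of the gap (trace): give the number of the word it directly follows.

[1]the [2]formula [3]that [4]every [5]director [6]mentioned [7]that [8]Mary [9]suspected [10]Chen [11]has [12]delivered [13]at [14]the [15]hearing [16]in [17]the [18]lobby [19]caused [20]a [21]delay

The displaced element is "the formula" (word 2).
It is linked across 2 clause boundaries (that → Ø).
It functions as the direct object of "delivered", so the gap sits immediately after word 12 ("delivered").
Base order: Every director mentioned that Mary suspected Chen has delivered the formula at the hearing in the lobby.

12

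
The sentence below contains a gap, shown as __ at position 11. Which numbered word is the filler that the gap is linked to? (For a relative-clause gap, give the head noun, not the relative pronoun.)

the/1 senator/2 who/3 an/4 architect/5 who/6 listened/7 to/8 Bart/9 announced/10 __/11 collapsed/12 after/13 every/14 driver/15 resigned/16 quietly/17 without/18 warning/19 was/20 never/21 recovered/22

The gap at 11 is the subject of "collapsed", inside a relative clause.
The relative pronoun is "who" (word 3); it is bound by the head noun immediately before it.
Its filler is the head noun "senator", at word 2.

2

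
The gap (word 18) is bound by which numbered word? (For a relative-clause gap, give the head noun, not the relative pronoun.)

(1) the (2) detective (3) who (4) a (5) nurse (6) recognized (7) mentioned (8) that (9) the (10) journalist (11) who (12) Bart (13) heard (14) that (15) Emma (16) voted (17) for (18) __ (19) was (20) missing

10

The gap at 18 is the prepositional object of "voted", inside a relative clause.
The relative pronoun is "who" (word 11); it is bound by the head noun immediately before it.
Its filler is the head noun "journalist", at word 10.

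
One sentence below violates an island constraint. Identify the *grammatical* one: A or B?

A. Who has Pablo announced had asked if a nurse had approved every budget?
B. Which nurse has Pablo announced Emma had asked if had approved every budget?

In B, the wh-phrase is extracted from inside a wh-island (introduced by "if"), which blocks movement.
In A, the extraction path crosses only that-complement boundaries, which are transparent.
So A is grammatical.

A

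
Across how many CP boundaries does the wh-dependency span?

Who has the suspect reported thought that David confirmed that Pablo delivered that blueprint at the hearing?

1

"who" is extracted from the subject of "thought".
Boundaries crossed, outermost first: [Ø] — 1 in total.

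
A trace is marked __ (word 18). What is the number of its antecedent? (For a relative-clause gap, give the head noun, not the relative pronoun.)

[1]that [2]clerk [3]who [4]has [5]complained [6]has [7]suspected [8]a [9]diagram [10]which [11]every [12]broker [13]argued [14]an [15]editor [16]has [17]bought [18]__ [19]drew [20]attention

The gap at 18 is the object of "bought", inside a relative clause.
The relative pronoun is "which" (word 10); it is bound by the head noun immediately before it.
Its filler is the head noun "diagram", at word 9.

9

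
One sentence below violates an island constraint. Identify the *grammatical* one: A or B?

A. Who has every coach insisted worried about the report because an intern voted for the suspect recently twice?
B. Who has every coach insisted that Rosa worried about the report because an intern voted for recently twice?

In B, the wh-phrase is extracted from inside an adjunct island (introduced by "because"), which blocks movement.
In A, the extraction path crosses only that-complement boundaries, which are transparent.
So A is grammatical.

A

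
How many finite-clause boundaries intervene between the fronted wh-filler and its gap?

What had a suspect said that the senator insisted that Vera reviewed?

2

"what" is extracted from the object of "reviewed".
Boundaries crossed, outermost first: [that], [that] — 2 in total.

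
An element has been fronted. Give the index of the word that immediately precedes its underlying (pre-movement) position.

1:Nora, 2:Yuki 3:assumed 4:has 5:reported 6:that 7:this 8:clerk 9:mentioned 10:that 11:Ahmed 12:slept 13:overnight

3

The displaced element is "Nora" (word 1).
It is linked across 1 clause boundary (Ø).
It functions as the subject of "reported", so the gap sits immediately after word 3 ("assumed").
Base order: Yuki assumed that Nora has reported that this clerk mentioned that Ahmed slept overnight.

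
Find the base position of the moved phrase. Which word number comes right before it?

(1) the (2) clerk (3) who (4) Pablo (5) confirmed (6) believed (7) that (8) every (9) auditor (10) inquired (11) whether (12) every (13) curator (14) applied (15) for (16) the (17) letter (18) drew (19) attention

The displaced element is "the clerk" (word 2).
It is linked across 1 clause boundary (Ø).
It functions as the subject of "believed", so the gap sits immediately after word 5 ("confirmed").
Base order: Pablo confirmed that the clerk believed that every auditor inquired whether every curator applied for the letter.

5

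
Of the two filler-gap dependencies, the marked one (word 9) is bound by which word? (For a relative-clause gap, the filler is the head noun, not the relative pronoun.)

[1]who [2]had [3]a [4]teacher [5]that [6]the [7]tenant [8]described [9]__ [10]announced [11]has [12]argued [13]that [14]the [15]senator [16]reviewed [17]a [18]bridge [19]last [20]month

4

The marked gap is inside the relative clause, the direct object of "described".
Its filler is the head noun "teacher" (via "that"), at word 4.
(The other dependency links word 1 to a gap after word 10.)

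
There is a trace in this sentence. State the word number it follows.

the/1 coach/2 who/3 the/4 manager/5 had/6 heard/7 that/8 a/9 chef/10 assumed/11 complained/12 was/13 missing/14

11

The displaced element is "the coach" (word 2).
It is linked across 2 clause boundaries (that → Ø).
It functions as the subject of "complained", so the gap sits immediately after word 11 ("assumed").
Base order: The manager had heard that a chef assumed that the coach complained.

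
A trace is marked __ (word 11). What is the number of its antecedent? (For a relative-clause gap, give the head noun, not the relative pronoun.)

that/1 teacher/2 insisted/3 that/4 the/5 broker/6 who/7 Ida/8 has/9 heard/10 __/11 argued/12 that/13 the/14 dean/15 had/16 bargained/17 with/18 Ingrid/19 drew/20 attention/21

The gap at 11 is the subject of "argued", inside a relative clause.
The relative pronoun is "who" (word 7); it is bound by the head noun immediately before it.
Its filler is the head noun "broker", at word 6.

6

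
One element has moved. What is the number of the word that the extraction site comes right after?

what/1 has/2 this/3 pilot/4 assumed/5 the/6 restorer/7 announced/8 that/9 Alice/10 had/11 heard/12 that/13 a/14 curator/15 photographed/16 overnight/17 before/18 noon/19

16

The displaced element is "what" (word 1).
It is linked across 3 clause boundaries (Ø → that → that).
It functions as the direct object of "photographed", so the gap sits immediately after word 16 ("photographed").
Base order: This pilot has assumed the restorer announced that Alice had heard that a curator photographed what overnight before noon.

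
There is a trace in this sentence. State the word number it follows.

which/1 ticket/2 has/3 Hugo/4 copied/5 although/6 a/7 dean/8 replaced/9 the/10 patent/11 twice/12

5

The displaced element is "which ticket" (word 2).
It functions as the direct object of "copied", so the gap sits immediately after word 5 ("copied").
Base order: Hugo has copied which ticket although a dean replaced the patent twice.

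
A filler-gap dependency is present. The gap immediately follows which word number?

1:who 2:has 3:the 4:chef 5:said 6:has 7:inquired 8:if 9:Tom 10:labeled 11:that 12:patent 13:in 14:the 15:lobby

5

The displaced element is "who" (word 1).
It is linked across 1 clause boundary (Ø).
It functions as the subject of "inquired", so the gap sits immediately after word 5 ("said").
Base order: The chef has said that who has inquired if Tom labeled that patent in the lobby.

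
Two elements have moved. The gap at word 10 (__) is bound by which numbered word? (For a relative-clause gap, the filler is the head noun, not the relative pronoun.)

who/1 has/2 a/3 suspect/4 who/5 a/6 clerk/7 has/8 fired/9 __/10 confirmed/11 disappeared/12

The marked gap is inside the relative clause, the direct object of "fired".
Its filler is the head noun "suspect" (via "who"), at word 4.
(The other dependency links word 1 to a gap after word 11.)

4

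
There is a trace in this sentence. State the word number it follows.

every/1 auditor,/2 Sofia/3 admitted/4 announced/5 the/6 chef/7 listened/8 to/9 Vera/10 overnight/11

4

The displaced element is "every auditor" (word 2).
It is linked across 1 clause boundary (Ø).
It functions as the subject of "announced", so the gap sits immediately after word 4 ("admitted").
Base order: Sofia admitted that every auditor announced the chef listened to Vera overnight.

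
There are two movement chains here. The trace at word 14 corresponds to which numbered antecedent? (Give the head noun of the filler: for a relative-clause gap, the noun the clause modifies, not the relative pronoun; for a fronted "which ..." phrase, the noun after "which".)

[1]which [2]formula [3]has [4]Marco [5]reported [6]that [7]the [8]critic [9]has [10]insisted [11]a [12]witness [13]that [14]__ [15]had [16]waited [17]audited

12

The marked gap is inside the relative clause, the subject of "waited".
Its filler is the head noun "witness" (via "that"), at word 12.
(The other dependency links word 2 to a gap after word 17.)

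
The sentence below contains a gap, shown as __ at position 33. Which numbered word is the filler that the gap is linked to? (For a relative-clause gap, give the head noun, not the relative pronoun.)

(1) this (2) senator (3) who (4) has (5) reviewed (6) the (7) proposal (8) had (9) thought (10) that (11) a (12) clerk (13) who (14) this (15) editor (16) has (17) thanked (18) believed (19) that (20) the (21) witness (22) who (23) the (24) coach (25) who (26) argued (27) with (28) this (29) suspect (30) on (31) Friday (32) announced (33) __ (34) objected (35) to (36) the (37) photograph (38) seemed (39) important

21

The gap at 33 is the subject of "objected", inside a relative clause.
The relative pronoun is "who" (word 22); it is bound by the head noun immediately before it.
Its filler is the head noun "witness", at word 21.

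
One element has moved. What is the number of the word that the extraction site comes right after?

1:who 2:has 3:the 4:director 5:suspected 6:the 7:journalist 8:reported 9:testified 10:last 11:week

8

The displaced element is "who" (word 1).
It is linked across 2 clause boundaries (Ø → Ø).
It functions as the subject of "testified", so the gap sits immediately after word 8 ("reported").
Base order: The director has suspected the journalist reported who testified last week.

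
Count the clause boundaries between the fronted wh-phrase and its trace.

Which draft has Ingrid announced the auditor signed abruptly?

"which draft" is extracted from the object of "signed".
Boundaries crossed, outermost first: [Ø] — 1 in total.

1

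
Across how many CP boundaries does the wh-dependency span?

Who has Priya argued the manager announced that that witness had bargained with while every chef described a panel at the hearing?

"who" is extracted from the PP object of "bargained".
Boundaries crossed, outermost first: [Ø], [that] — 2 in total.

2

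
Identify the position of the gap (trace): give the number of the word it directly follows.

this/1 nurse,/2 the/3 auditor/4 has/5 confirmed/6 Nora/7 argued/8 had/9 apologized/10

The displaced element is "this nurse" (word 2).
It is linked across 2 clause boundaries (Ø → Ø).
It functions as the subject of "apologized", so the gap sits immediately after word 8 ("argued").
Base order: The auditor has confirmed Nora argued that this nurse had apologized.

8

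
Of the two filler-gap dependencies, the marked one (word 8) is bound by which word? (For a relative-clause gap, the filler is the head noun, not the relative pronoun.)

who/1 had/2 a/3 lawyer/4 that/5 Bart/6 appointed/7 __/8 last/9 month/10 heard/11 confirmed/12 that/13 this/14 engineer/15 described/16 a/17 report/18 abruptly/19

The marked gap is inside the relative clause, the direct object of "appointed".
Its filler is the head noun "lawyer" (via "that"), at word 4.
(The other dependency links word 1 to a gap after word 11.)

4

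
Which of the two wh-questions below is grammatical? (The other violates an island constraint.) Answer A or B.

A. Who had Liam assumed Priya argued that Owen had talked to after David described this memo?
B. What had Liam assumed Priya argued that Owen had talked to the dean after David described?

In B, the wh-phrase is extracted from inside an adjunct island (introduced by "after"), which blocks movement.
In A, the extraction path crosses only that-complement boundaries, which are transparent.
So A is grammatical.

A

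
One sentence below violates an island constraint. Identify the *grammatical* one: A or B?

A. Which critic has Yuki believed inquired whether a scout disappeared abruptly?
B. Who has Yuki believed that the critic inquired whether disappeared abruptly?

In B, the wh-phrase is extracted from inside a wh-island (introduced by "whether"), which blocks movement.
In A, the extraction path crosses only that-complement boundaries, which are transparent.
So A is grammatical.

A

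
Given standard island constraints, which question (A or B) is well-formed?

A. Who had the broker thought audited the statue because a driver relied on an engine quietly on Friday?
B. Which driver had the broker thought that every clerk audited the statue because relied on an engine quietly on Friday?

A

In B, the wh-phrase is extracted from inside an adjunct island (introduced by "because"), which blocks movement.
In A, the extraction path crosses only that-complement boundaries, which are transparent.
So A is grammatical.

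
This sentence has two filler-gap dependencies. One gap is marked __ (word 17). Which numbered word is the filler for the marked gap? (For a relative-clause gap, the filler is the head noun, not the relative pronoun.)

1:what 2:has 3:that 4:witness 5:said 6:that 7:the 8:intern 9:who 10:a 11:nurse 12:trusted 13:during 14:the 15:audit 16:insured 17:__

1

The marked gap is the direct object of "insured".
Its filler is the fronted wh-phrase "what", at word 1.
(The other dependency links word 8 to a gap after word 12.)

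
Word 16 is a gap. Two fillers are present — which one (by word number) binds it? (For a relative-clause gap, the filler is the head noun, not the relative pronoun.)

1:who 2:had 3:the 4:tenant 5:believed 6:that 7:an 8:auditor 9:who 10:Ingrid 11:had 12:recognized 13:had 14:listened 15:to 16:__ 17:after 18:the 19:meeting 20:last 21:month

The marked gap is the object of the preposition "to" of "listened".
Its filler is the fronted wh-phrase "who", at word 1.
(The other dependency links word 8 to a gap after word 12.)

1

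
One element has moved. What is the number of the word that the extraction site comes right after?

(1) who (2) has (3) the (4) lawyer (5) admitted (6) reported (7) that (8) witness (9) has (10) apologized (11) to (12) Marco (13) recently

5

The displaced element is "who" (word 1).
It is linked across 1 clause boundary (Ø).
It functions as the subject of "reported", so the gap sits immediately after word 5 ("admitted").
Base order: The lawyer has admitted that who reported that witness has apologized to Marco recently.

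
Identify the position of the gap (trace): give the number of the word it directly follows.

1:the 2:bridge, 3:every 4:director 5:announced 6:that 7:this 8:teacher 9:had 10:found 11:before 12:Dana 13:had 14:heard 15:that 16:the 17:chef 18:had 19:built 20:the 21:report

10

The displaced element is "the bridge" (word 2).
It is linked across 1 clause boundary (that).
It functions as the direct object of "found", so the gap sits immediately after word 10 ("found").
Base order: Every director announced that this teacher had found the bridge before Dana had heard that the chef had built the report.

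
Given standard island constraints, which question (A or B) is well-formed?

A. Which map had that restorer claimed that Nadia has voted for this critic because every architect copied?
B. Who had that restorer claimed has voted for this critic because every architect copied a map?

In A, the wh-phrase is extracted from inside an adjunct island (introduced by "because"), which blocks movement.
In B, the extraction path crosses only that-complement boundaries, which are transparent.
So B is grammatical.

B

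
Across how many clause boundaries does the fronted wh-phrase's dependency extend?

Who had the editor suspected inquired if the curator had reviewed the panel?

"who" is extracted from the subject of "inquired".
Boundaries crossed, outermost first: [Ø] — 1 in total.

1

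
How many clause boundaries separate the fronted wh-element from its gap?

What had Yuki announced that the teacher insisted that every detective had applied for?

"what" is extracted from the PP object of "applied".
Boundaries crossed, outermost first: [that], [that] — 2 in total.

2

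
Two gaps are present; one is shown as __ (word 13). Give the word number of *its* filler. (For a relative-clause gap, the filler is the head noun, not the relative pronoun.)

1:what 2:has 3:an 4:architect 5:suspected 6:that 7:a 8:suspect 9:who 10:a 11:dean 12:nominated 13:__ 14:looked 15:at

8

The marked gap is inside the relative clause, the direct object of "nominated".
Its filler is the head noun "suspect" (via "who"), at word 8.
(The other dependency links word 1 to a gap after word 15.)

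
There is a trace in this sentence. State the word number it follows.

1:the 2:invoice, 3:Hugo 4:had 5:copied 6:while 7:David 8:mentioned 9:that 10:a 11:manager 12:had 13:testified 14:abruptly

5

The displaced element is "the invoice" (word 2).
It functions as the direct object of "copied", so the gap sits immediately after word 5 ("copied").
Base order: Hugo had copied the invoice while David mentioned that a manager had testified abruptly.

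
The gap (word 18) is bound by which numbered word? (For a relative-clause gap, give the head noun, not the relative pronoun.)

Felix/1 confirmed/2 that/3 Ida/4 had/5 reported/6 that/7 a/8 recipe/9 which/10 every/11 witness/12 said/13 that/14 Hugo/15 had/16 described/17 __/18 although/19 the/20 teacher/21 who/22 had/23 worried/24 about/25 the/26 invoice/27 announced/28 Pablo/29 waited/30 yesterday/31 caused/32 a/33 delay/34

The gap at 18 is the object of "described", inside a relative clause.
The relative pronoun is "which" (word 10); it is bound by the head noun immediately before it.
Its filler is the head noun "recipe", at word 9.

9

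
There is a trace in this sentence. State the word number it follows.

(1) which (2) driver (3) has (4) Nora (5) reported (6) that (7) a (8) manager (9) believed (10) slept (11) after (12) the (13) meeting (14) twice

The displaced element is "which driver" (word 2).
It is linked across 2 clause boundaries (that → Ø).
It functions as the subject of "slept", so the gap sits immediately after word 9 ("believed").
Base order: Nora has reported that a manager believed that which driver slept after the meeting twice.

9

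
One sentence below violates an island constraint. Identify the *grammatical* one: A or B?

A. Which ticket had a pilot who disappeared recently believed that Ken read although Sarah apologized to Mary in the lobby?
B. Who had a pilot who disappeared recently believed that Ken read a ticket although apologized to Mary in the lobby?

A

In B, the wh-phrase is extracted from inside an adjunct island (introduced by "although"), which blocks movement.
In A, the extraction path crosses only that-complement boundaries, which are transparent.
So A is grammatical.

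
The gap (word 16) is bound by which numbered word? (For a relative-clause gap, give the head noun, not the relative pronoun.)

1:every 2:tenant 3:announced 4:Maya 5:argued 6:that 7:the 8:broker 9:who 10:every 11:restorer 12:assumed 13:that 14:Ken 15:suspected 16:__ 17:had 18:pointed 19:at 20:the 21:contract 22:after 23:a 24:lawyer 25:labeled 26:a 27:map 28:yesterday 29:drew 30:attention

The gap at 16 is the subject of "pointed", inside a relative clause.
The relative pronoun is "who" (word 9); it is bound by the head noun immediately before it.
Its filler is the head noun "broker", at word 8.

8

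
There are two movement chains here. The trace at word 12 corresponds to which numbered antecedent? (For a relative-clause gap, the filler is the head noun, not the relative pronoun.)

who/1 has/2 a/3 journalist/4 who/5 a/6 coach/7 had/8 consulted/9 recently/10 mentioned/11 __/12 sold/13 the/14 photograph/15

1

The marked gap is the subject of "sold".
Its filler is the fronted wh-phrase "who", at word 1.
(The other dependency links word 4 to a gap after word 9.)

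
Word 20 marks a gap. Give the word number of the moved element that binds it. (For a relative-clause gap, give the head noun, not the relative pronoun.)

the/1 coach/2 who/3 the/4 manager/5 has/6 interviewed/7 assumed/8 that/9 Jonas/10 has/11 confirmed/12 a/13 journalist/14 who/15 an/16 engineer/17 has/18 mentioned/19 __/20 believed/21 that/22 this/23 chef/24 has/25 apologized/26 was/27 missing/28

The gap at 20 is the subject of "believed", inside a relative clause.
The relative pronoun is "who" (word 15); it is bound by the head noun immediately before it.
Its filler is the head noun "journalist", at word 14.

14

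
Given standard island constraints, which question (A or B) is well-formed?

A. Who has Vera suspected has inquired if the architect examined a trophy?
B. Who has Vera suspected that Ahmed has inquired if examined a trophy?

A

In B, the wh-phrase is extracted from inside a wh-island (introduced by "if"), which blocks movement.
In A, the extraction path crosses only that-complement boundaries, which are transparent.
So A is grammatical.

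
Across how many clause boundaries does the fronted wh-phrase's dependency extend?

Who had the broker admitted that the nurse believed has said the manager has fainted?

"who" is extracted from the subject of "said".
Boundaries crossed, outermost first: [that], [Ø] — 2 in total.

2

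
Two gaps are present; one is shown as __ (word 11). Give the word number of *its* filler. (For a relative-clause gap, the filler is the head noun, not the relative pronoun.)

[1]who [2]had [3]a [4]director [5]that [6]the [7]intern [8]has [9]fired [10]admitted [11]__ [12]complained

1

The marked gap is the subject of "complained".
Its filler is the fronted wh-phrase "who", at word 1.
(The other dependency links word 4 to a gap after word 9.)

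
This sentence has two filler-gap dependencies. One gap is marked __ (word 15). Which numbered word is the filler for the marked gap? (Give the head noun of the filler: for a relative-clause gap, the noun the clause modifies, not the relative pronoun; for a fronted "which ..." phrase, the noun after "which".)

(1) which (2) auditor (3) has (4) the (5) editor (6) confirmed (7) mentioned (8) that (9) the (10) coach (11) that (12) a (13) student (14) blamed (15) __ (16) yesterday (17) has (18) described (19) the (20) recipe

The marked gap is inside the relative clause, the direct object of "blamed".
Its filler is the head noun "coach" (via "that"), at word 10.
(The other dependency links word 2 to a gap after word 6.)

10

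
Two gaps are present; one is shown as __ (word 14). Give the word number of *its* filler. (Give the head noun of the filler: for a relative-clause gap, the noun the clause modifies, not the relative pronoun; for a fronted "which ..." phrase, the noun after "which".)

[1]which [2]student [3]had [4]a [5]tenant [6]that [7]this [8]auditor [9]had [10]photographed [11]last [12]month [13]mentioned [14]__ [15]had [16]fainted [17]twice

2

The marked gap is the subject of "fainted".
Its filler is the fronted wh-phrase "which student", at word 2.
(The other dependency links word 5 to a gap after word 10.)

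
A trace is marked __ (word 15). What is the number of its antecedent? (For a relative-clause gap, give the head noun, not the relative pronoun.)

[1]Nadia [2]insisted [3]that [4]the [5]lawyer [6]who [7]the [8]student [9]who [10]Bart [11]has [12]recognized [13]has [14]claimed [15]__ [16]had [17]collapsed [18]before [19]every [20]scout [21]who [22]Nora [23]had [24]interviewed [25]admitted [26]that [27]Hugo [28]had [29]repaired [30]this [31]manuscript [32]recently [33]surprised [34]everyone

The gap at 15 is the subject of "collapsed", inside a relative clause.
The relative pronoun is "who" (word 6); it is bound by the head noun immediately before it.
Its filler is the head noun "lawyer", at word 5.

5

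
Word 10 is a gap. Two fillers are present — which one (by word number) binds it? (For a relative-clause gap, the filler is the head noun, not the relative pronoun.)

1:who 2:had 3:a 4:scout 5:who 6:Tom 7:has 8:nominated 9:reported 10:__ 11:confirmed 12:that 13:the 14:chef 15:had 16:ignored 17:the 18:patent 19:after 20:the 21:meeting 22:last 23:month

1

The marked gap is the subject of "confirmed".
Its filler is the fronted wh-phrase "who", at word 1.
(The other dependency links word 4 to a gap after word 8.)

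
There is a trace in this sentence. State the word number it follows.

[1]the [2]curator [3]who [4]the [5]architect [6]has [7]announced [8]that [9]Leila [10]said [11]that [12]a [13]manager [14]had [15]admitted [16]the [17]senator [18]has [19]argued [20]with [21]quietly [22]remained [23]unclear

20

The displaced element is "the curator" (word 2).
It is linked across 3 clause boundaries (that → that → Ø).
It functions as the object of the preposition "with" of "argued", so the gap sits immediately after word 20 ("with").
Base order: The architect has announced that Leila said that a manager had admitted the senator has argued with the curator quietly.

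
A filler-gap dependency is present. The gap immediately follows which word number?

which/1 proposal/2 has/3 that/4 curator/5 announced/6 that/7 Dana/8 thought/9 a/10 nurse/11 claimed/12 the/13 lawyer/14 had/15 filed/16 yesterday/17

16

The displaced element is "which proposal" (word 2).
It is linked across 3 clause boundaries (that → Ø → Ø).
It functions as the direct object of "filed", so the gap sits immediately after word 16 ("filed").
Base order: That curator has announced that Dana thought a nurse claimed the lawyer had filed which proposal yesterday.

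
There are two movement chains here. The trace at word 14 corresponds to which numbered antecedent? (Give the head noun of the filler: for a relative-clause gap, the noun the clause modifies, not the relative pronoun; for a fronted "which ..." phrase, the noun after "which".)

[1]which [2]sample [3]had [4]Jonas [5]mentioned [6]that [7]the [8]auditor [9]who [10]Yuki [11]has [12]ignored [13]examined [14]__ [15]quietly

2

The marked gap is the direct object of "examined".
Its filler is the fronted wh-phrase "which sample", at word 2.
(The other dependency links word 8 to a gap after word 12.)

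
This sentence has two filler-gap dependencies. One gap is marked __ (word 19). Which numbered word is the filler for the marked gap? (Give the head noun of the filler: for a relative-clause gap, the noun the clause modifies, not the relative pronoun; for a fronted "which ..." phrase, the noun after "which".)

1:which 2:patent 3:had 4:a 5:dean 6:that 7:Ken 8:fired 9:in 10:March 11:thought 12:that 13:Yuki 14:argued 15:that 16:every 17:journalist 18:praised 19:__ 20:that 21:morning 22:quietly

2

The marked gap is the direct object of "praised".
Its filler is the fronted wh-phrase "which patent", at word 2.
(The other dependency links word 5 to a gap after word 8.)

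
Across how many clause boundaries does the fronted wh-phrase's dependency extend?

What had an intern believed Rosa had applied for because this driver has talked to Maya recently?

1

"what" is extracted from the PP object of "applied".
Boundaries crossed, outermost first: [Ø] — 1 in total.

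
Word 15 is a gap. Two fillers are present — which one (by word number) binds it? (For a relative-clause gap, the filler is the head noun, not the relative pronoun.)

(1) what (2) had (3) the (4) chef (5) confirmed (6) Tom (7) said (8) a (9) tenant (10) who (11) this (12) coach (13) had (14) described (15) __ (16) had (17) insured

The marked gap is inside the relative clause, the direct object of "described".
Its filler is the head noun "tenant" (via "who"), at word 9.
(The other dependency links word 1 to a gap after word 17.)

9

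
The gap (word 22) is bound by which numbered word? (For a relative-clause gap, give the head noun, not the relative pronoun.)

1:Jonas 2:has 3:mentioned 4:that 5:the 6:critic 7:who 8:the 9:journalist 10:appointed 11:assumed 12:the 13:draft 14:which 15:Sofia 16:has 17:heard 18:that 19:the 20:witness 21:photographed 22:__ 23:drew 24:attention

The gap at 22 is the object of "photographed", inside a relative clause.
The relative pronoun is "which" (word 14); it is bound by the head noun immediately before it.
Its filler is the head noun "draft", at word 13.

13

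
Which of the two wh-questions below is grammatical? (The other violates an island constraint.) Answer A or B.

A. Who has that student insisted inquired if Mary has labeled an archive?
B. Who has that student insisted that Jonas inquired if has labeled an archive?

A

In B, the wh-phrase is extracted from inside a wh-island (introduced by "if"), which blocks movement.
In A, the extraction path crosses only that-complement boundaries, which are transparent.
So A is grammatical.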